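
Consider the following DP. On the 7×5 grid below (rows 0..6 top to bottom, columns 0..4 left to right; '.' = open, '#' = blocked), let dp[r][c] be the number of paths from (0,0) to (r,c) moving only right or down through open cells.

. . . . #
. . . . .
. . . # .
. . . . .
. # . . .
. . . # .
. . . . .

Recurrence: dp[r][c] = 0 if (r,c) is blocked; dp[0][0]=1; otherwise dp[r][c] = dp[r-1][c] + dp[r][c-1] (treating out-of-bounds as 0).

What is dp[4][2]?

10

r\c   0   1   2   3   4
  0   1   1   1   1   0
  1   1   2   3   4   4
  2   1   3   6   0   4
  3   1   4  10  10  14
  4   1   0  10  20  34
  5   1   1  11   0  34
  6   1   2  13  13  47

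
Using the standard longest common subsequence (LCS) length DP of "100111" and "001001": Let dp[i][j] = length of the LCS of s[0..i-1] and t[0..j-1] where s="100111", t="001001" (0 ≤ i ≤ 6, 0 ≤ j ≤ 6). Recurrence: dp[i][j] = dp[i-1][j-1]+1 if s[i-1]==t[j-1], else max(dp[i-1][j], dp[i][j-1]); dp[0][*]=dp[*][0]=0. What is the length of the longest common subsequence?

   ''  0  0  1  0  0  1
''  0  0  0  0  0  0  0
 1  0  0  0  1  1  1  1
 0  0  1  1  1  2  2  2
 0  0  1  2  2  2  3  3
 1  0  1  2  3  3  3  4
 1  0  1  2  3  3  3  4
 1  0  1  2  3  3  3  4

4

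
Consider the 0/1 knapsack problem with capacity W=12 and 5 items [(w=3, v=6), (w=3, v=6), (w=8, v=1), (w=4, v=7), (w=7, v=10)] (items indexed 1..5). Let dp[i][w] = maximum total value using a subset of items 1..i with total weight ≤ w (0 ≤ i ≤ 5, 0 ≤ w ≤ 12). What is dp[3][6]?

i\w   0   1   2   3   4   5   6   7   8   9  10  11  12
  0   0   0   0   0   0   0   0   0   0   0   0   0   0
  1   0   0   0   6   6   6   6   6   6   6   6   6   6
  2   0   0   0   6   6   6  12  12  12  12  12  12  12
  3   0   0   0   6   6   6  12  12  12  12  12  12  12
  4   0   0   0   6   7   7  12  13  13  13  19  19  19
  5   0   0   0   6   7   7  12  13  13  13  19  19  19

12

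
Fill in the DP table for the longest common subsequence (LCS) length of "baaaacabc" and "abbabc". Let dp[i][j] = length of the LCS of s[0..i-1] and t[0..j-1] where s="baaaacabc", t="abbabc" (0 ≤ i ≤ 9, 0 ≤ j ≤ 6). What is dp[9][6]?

4

   ''  a  b  b  a  b  c
''  0  0  0  0  0  0  0
 b  0  0  1  1  1  1  1
 a  0  1  1  1  2  2  2
 a  0  1  1  1  2  2  2
 a  0  1  1  1  2  2  2
 a  0  1  1  1  2  2  2
 c  0  1  1  1  2  2  3
 a  0  1  1  1  2  2  3
 b  0  1  2  2  2  3  3
 c  0  1  2  2  2  3  4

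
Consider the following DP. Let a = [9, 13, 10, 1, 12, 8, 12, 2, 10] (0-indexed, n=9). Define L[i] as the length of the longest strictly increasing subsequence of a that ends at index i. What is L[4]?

   i    0    1    2    3    4    5    6    7    8
a[i]    9   13   10    1   12    8   12    2   10
L[i]    1    2    2    1    3    2    3    2    3

3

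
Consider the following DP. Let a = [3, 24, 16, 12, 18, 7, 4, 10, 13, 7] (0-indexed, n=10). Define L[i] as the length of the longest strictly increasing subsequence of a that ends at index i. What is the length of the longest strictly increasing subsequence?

4

   i    0    1    2    3    4    5    6    7    8    9
a[i]    3   24   16   12   18    7    4   10   13    7
L[i]    1    2    2    2    3    2    2    3    4    3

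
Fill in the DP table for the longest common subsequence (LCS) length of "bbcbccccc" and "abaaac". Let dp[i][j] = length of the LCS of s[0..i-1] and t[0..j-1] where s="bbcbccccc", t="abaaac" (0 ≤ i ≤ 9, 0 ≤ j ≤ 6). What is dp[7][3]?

   ''  a  b  a  a  a  c
''  0  0  0  0  0  0  0
 b  0  0  1  1  1  1  1
 b  0  0  1  1  1  1  1
 c  0  0  1  1  1  1  2
 b  0  0  1  1  1  1  2
 c  0  0  1  1  1  1  2
 c  0  0  1  1  1  1  2
 c  0  0  1  1  1  1  2
 c  0  0  1  1  1  1  2
 c  0  0  1  1  1  1  2

1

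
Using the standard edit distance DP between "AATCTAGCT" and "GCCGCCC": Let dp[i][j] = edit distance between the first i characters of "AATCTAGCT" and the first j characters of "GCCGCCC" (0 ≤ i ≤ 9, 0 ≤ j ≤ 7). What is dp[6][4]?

   ''  G  C  C  G  C  C  C
''  0  1  2  3  4  5  6  7
 A  1  1  2  3  4  5  6  7
 A  2  2  2  3  4  5  6  7
 T  3  3  3  3  4  5  6  7
 C  4  4  3  3  4  4  5  6
 T  5  5  4  4  4  5  5  6
 A  6  6  5  5  5  5  6  6
 G  7  6  6  6  5  6  6  7
 C  8  7  6  6  6  5  6  6
 T  9  8  7  7  7  6  6  7

5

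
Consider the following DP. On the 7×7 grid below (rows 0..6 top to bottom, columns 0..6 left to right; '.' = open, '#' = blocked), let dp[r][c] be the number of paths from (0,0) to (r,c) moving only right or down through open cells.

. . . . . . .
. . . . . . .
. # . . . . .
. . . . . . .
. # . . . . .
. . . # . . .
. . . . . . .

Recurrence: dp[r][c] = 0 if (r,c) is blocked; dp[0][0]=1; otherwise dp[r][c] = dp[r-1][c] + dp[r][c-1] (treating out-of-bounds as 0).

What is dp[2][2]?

3

r\c   0   1   2   3   4   5   6
  0   1   1   1   1   1   1   1
  1   1   2   3   4   5   6   7
  2   1   0   3   7  12  18  25
  3   1   1   4  11  23  41  66
  4   1   0   4  15  38  79 145
  5   1   1   5   0  38 117 262
  6   1   2   7   7  45 162 424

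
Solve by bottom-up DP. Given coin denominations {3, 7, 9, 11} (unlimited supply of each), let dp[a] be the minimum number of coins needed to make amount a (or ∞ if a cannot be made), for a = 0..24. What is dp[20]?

 a  0  1  2  3  4  5  6  7  8  9 10 11 12 13 14 15 16 17 18 19 20 21 22 23 24
dp  0  -  -  1  -  -  2  1  -  1  2  1  2  3  2  3  2  3  2  3  2  3  2  3  4
(- denotes ∞ / unreachable)

2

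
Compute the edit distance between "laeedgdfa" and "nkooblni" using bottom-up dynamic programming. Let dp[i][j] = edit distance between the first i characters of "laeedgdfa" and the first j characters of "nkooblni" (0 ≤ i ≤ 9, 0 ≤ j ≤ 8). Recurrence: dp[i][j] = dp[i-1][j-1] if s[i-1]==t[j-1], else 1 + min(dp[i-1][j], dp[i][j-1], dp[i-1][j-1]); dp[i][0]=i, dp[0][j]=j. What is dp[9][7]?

   ''  n  k  o  o  b  l  n  i
''  0  1  2  3  4  5  6  7  8
 l  1  1  2  3  4  5  5  6  7
 a  2  2  2  3  4  5  6  6  7
 e  3  3  3  3  4  5  6  7  7
 e  4  4  4  4  4  5  6  7  8
 d  5  5  5  5  5  5  6  7  8
 g  6  6  6  6  6  6  6  7  8
 d  7  7  7  7  7  7  7  7  8
 f  8  8  8  8  8  8  8  8  8
 a  9  9  9  9  9  9  9  9  9

9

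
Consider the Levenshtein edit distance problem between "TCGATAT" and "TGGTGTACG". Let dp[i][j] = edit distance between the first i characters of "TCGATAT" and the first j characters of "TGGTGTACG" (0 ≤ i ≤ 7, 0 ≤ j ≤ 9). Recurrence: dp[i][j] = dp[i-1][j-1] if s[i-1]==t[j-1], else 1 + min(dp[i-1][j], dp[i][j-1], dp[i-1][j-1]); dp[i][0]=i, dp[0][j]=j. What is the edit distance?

5

   ''  T  G  G  T  G  T  A  C  G
''  0  1  2  3  4  5  6  7  8  9
 T  1  0  1  2  3  4  5  6  7  8
 C  2  1  1  2  3  4  5  6  6  7
 G  3  2  1  1  2  3  4  5  6  6
 A  4  3  2  2  2  3  4  4  5  6
 T  5  4  3  3  2  3  3  4  5  6
 A  6  5  4  4  3  3  4  3  4  5
 T  7  6  5  5  4  4  3  4  4  5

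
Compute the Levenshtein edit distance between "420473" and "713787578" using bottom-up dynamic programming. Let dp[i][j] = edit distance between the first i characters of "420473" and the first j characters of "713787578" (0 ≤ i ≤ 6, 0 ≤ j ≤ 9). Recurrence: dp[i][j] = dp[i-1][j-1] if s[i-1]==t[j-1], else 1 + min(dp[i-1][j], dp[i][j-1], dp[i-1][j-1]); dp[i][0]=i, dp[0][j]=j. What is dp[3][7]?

   ''  7  1  3  7  8  7  5  7  8
''  0  1  2  3  4  5  6  7  8  9
 4  1  1  2  3  4  5  6  7  8  9
 2  2  2  2  3  4  5  6  7  8  9
 0  3  3  3  3  4  5  6  7  8  9
 4  4  4  4  4  4  5  6  7  8  9
 7  5  4  5  5  4  5  5  6  7  8
 3  6  5  5  5  5  5  6  6  7  8

7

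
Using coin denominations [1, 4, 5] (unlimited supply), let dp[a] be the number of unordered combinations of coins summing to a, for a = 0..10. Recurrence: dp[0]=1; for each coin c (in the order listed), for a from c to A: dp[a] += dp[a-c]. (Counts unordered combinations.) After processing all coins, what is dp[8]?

after  coin     0     1     2     3     4     5     6     7     8     9    10
          1     1     1     1     1     1     1     1     1     1     1     1
          4     1     1     1     1     2     2     2     2     3     3     3
          5     1     1     1     1     2     3     3     3     4     5     6

4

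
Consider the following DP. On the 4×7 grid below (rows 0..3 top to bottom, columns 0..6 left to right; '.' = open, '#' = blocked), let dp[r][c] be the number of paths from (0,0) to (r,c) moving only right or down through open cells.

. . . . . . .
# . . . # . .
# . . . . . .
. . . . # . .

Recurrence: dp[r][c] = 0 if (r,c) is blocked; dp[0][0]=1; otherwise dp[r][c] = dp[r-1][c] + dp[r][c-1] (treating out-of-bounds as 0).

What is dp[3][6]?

r\c   0   1   2   3   4   5   6
  0   1   1   1   1   1   1   1
  1   0   1   2   3   0   1   2
  2   0   1   3   6   6   7   9
  3   0   1   4  10   0   7  16

16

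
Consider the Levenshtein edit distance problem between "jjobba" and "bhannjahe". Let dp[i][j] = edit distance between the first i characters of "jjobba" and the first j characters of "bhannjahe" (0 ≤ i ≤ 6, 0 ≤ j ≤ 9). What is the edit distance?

8

   ''  b  h  a  n  n  j  a  h  e
''  0  1  2  3  4  5  6  7  8  9
 j  1  1  2  3  4  5  5  6  7  8
 j  2  2  2  3  4  5  5  6  7  8
 o  3  3  3  3  4  5  6  6  7  8
 b  4  3  4  4  4  5  6  7  7  8
 b  5  4  4  5  5  5  6  7  8  8
 a  6  5  5  4  5  6  6  6  7  8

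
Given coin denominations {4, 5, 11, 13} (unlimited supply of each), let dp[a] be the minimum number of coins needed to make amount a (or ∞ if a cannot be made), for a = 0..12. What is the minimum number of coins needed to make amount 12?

 a  0  1  2  3  4  5  6  7  8  9 10 11 12
dp  0  -  -  -  1  1  -  -  2  2  2  1  3
(- denotes ∞ / unreachable)

3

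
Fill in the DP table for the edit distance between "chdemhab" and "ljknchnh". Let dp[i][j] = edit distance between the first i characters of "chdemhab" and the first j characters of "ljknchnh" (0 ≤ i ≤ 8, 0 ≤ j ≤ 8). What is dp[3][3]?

   ''  l  j  k  n  c  h  n  h
''  0  1  2  3  4  5  6  7  8
 c  1  1  2  3  4  4  5  6  7
 h  2  2  2  3  4  5  4  5  6
 d  3  3  3  3  4  5  5  5  6
 e  4  4  4  4  4  5  6  6  6
 m  5  5  5  5  5  5  6  7  7
 h  6  6  6  6  6  6  5  6  7
 a  7  7  7  7  7  7  6  6  7
 b  8  8  8  8  8  8  7  7  7

3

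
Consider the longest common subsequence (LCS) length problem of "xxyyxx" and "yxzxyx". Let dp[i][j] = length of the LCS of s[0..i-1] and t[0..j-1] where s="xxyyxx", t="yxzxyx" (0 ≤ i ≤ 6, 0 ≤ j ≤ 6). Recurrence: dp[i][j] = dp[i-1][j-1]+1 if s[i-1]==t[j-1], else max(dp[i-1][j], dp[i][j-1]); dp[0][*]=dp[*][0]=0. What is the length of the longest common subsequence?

   ''  y  x  z  x  y  x
''  0  0  0  0  0  0  0
 x  0  0  1  1  1  1  1
 x  0  0  1  1  2  2  2
 y  0  1  1  1  2  3  3
 y  0  1  1  1  2  3  3
 x  0  1  2  2  2  3  4
 x  0  1  2  2  3  3  4

4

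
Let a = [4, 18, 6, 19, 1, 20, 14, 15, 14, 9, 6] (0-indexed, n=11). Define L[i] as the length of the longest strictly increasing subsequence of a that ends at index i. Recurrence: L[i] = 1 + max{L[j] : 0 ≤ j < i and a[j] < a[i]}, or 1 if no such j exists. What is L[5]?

4

   i    0    1    2    3    4    5    6    7    8    9   10
a[i]    4   18    6   19    1   20   14   15   14    9    6
L[i]    1    2    2    3    1    4    3    4    3    3    2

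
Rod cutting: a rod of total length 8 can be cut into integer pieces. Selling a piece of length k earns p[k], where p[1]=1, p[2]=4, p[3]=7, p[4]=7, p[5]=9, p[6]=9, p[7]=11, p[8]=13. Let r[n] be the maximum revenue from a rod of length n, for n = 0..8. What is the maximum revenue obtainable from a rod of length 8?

18

   n    0    1    2    3    4    5    6    7    8
r[n]    0    1    4    7    8   11   14   15   18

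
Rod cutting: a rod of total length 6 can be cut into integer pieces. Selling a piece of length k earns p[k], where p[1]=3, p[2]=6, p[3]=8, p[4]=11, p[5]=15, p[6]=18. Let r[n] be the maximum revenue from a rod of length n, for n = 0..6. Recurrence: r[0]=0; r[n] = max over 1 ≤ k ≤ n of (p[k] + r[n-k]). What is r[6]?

18

   n    0    1    2    3    4    5    6
r[n]    0    3    6    9   12   15   18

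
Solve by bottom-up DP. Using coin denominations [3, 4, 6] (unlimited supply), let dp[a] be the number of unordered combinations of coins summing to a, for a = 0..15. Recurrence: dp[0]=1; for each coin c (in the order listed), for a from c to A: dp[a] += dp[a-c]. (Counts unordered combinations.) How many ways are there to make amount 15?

after  coin     0     1     2     3     4     5     6     7     8     9    10    11    12    13    14    15
          3     1     0     0     1     0     0     1     0     0     1     0     0     1     0     0     1
          4     1     0     0     1     1     0     1     1     1     1     1     1     2     1     1     2
          6     1     0     0     1     1     0     2     1     1     2     2     1     4     2     2     4

4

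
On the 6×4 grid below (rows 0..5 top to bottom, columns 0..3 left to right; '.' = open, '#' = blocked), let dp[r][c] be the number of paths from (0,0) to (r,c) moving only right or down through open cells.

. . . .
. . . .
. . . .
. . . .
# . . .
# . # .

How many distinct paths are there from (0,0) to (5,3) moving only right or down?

r\c   0   1   2   3
  0   1   1   1   1
  1   1   2   3   4
  2   1   3   6  10
  3   1   4  10  20
  4   0   4  14  34
  5   0   4   0  34

34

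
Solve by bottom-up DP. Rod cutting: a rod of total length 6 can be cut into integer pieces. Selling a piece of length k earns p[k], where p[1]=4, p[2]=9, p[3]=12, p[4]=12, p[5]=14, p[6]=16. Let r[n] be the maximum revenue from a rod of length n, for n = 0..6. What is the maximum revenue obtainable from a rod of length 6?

27

   n    0    1    2    3    4    5    6
r[n]    0    4    9   13   18   22   27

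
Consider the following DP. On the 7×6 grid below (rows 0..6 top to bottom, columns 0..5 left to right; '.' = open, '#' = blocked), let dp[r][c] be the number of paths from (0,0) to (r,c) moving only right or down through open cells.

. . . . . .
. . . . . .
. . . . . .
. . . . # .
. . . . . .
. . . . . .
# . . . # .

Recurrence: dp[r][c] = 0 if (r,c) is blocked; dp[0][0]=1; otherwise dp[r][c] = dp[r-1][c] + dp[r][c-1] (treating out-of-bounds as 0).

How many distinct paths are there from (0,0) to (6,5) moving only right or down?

r\c   0   1   2   3   4   5
  0   1   1   1   1   1   1
  1   1   2   3   4   5   6
  2   1   3   6  10  15  21
  3   1   4  10  20   0  21
  4   1   5  15  35  35  56
  5   1   6  21  56  91 147
  6   0   6  27  83   0 147

147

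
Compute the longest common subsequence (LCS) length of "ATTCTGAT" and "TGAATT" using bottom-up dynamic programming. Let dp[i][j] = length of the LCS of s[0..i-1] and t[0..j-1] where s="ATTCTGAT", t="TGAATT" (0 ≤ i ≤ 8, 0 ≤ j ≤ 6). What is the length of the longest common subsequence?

4

   ''  T  G  A  A  T  T
''  0  0  0  0  0  0  0
 A  0  0  0  1  1  1  1
 T  0  1  1  1  1  2  2
 T  0  1  1  1  1  2  3
 C  0  1  1  1  1  2  3
 T  0  1  1  1  1  2  3
 G  0  1  2  2  2  2  3
 A  0  1  2  3  3  3  3
 T  0  1  2  3  3  4  4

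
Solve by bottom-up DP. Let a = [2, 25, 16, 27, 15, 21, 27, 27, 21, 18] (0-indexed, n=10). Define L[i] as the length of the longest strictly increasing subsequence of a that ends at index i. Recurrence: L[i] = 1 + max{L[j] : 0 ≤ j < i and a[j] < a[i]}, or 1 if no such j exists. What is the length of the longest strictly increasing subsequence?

4

   i    0    1    2    3    4    5    6    7    8    9
a[i]    2   25   16   27   15   21   27   27   21   18
L[i]    1    2    2    3    2    3    4    4    3    3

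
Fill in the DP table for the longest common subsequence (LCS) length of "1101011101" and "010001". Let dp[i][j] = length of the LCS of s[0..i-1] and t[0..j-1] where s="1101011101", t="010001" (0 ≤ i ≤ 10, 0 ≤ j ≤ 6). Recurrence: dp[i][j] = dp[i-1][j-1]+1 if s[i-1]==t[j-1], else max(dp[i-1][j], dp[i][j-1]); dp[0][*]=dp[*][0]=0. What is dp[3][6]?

   ''  0  1  0  0  0  1
''  0  0  0  0  0  0  0
 1  0  0  1  1  1  1  1
 1  0  0  1  1  1  1  2
 0  0  1  1  2  2  2  2
 1  0  1  2  2  2  2  3
 0  0  1  2  3  3  3  3
 1  0  1  2  3  3  3  4
 1  0  1  2  3  3  3  4
 1  0  1  2  3  3  3  4
 0  0  1  2  3  4  4  4
 1  0  1  2  3  4  4  5

2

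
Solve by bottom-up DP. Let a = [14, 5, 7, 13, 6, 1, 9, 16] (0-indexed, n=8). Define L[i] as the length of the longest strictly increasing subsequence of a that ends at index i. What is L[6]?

   i    0    1    2    3    4    5    6    7
a[i]   14    5    7   13    6    1    9   16
L[i]    1    1    2    3    2    1    3    4

3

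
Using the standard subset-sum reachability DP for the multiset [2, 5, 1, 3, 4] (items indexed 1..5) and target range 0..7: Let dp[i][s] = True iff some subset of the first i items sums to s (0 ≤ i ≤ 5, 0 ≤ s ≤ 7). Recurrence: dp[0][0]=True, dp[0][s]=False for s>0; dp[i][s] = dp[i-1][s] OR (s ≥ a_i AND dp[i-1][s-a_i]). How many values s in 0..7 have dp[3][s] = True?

i\s   0   1   2   3   4   5   6   7
  0   T   F   F   F   F   F   F   F
  1   T   F   T   F   F   F   F   F
  2   T   F   T   F   F   T   F   T
  3   T   T   T   T   F   T   T   T
  4   T   T   T   T   T   T   T   T
  5   T   T   T   T   T   T   T   T

7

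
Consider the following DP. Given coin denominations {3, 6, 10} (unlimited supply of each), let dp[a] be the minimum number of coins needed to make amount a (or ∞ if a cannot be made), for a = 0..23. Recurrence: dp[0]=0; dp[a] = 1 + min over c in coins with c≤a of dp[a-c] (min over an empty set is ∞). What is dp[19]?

 a  0  1  2  3  4  5  6  7  8  9 10 11 12 13 14 15 16 17 18 19 20 21 22 23
dp  0  -  -  1  -  -  1  -  -  2  1  -  2  2  -  3  2  -  3  3  2  4  3  3
(- denotes ∞ / unreachable)

3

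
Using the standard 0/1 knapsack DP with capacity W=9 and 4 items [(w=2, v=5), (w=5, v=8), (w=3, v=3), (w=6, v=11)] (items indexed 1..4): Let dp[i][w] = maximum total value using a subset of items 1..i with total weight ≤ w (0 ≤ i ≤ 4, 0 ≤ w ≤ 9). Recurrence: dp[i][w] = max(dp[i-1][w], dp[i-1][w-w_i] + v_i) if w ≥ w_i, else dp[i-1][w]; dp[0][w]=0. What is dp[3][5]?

8

i\w   0   1   2   3   4   5   6   7   8   9
  0   0   0   0   0   0   0   0   0   0   0
  1   0   0   5   5   5   5   5   5   5   5
  2   0   0   5   5   5   8   8  13  13  13
  3   0   0   5   5   5   8   8  13  13  13
  4   0   0   5   5   5   8  11  13  16  16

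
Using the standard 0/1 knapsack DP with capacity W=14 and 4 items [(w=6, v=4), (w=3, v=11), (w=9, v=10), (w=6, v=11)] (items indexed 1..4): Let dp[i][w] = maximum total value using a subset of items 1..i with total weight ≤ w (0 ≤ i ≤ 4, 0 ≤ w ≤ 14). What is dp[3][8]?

i\w   0   1   2   3   4   5   6   7   8   9  10  11  12  13  14
  0   0   0   0   0   0   0   0   0   0   0   0   0   0   0   0
  1   0   0   0   0   0   0   4   4   4   4   4   4   4   4   4
  2   0   0   0  11  11  11  11  11  11  15  15  15  15  15  15
  3   0   0   0  11  11  11  11  11  11  15  15  15  21  21  21
  4   0   0   0  11  11  11  11  11  11  22  22  22  22  22  22

11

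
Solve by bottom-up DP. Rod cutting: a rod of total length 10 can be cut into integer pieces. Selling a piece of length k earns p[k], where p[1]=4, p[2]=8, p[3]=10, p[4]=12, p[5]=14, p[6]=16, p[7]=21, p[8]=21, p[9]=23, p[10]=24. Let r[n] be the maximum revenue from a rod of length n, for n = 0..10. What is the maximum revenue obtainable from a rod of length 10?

   n    0    1    2    3    4    5    6    7    8    9   10
r[n]    0    4    8   12   16   20   24   28   32   36   40

40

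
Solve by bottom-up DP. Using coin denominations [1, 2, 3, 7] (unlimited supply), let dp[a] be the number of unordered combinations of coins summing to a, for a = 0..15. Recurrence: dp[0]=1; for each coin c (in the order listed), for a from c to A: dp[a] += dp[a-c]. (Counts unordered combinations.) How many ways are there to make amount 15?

after  coin     0     1     2     3     4     5     6     7     8     9    10    11    12    13    14    15
          1     1     1     1     1     1     1     1     1     1     1     1     1     1     1     1     1
          2     1     1     2     2     3     3     4     4     5     5     6     6     7     7     8     8
          3     1     1     2     3     4     5     7     8    10    12    14    16    19    21    24    27
          7     1     1     2     3     4     5     7     9    11    14    17    20    24    28    33    38

38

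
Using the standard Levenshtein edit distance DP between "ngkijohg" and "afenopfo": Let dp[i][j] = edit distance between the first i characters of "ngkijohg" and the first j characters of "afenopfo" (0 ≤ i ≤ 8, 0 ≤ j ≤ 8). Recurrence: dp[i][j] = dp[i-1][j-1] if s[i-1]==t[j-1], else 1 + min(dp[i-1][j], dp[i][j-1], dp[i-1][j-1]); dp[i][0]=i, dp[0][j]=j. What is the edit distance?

   ''  a  f  e  n  o  p  f  o
''  0  1  2  3  4  5  6  7  8
 n  1  1  2  3  3  4  5  6  7
 g  2  2  2  3  4  4  5  6  7
 k  3  3  3  3  4  5  5  6  7
 i  4  4  4  4  4  5  6  6  7
 j  5  5  5  5  5  5  6  7  7
 o  6  6  6  6  6  5  6  7  7
 h  7  7  7  7  7  6  6  7  8
 g  8  8  8  8  8  7  7  7  8

8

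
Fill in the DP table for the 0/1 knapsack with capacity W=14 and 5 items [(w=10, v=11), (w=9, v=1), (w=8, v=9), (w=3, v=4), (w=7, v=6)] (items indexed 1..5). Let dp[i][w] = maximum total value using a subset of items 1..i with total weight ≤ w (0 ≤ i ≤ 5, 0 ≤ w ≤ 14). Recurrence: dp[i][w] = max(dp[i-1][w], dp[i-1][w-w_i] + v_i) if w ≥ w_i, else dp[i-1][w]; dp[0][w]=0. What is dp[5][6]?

i\w   0   1   2   3   4   5   6   7   8   9  10  11  12  13  14
  0   0   0   0   0   0   0   0   0   0   0   0   0   0   0   0
  1   0   0   0   0   0   0   0   0   0   0  11  11  11  11  11
  2   0   0   0   0   0   0   0   0   0   1  11  11  11  11  11
  3   0   0   0   0   0   0   0   0   9   9  11  11  11  11  11
  4   0   0   0   4   4   4   4   4   9   9  11  13  13  15  15
  5   0   0   0   4   4   4   4   6   9   9  11  13  13  15  15

4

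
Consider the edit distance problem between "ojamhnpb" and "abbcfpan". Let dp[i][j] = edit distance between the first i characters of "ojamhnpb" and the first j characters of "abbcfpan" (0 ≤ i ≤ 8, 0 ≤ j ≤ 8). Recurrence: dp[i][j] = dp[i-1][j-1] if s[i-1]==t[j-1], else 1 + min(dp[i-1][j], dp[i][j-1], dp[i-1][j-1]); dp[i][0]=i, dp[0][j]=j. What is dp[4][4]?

   ''  a  b  b  c  f  p  a  n
''  0  1  2  3  4  5  6  7  8
 o  1  1  2  3  4  5  6  7  8
 j  2  2  2  3  4  5  6  7  8
 a  3  2  3  3  4  5  6  6  7
 m  4  3  3  4  4  5  6  7  7
 h  5  4  4  4  5  5  6  7  8
 n  6  5  5  5  5  6  6  7  7
 p  7  6  6  6  6  6  6  7  8
 b  8  7  6  6  7  7  7  7  8

4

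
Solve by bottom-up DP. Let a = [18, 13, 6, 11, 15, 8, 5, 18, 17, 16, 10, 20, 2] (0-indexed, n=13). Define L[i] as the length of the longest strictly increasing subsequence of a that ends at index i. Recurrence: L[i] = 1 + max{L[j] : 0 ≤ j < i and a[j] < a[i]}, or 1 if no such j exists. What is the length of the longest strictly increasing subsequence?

   i    0    1    2    3    4    5    6    7    8    9   10   11   12
a[i]   18   13    6   11   15    8    5   18   17   16   10   20    2
L[i]    1    1    1    2    3    2    1    4    4    4    3    5    1

5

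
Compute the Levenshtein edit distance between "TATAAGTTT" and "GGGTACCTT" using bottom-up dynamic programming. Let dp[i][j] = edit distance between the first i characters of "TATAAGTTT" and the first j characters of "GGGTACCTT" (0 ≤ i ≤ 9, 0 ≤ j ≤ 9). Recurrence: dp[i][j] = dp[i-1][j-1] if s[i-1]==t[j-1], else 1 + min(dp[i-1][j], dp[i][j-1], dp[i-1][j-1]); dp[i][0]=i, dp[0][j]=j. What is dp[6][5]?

5

   ''  G  G  G  T  A  C  C  T  T
''  0  1  2  3  4  5  6  7  8  9
 T  1  1  2  3  3  4  5  6  7  8
 A  2  2  2  3  4  3  4  5  6  7
 T  3  3  3  3  3  4  4  5  5  6
 A  4  4  4  4  4  3  4  5  6  6
 A  5  5  5  5  5  4  4  5  6  7
 G  6  5  5  5  6  5  5  5  6  7
 T  7  6  6  6  5  6  6  6  5  6
 T  8  7  7  7  6  6  7  7  6  5
 T  9  8  8  8  7  7  7  8  7  6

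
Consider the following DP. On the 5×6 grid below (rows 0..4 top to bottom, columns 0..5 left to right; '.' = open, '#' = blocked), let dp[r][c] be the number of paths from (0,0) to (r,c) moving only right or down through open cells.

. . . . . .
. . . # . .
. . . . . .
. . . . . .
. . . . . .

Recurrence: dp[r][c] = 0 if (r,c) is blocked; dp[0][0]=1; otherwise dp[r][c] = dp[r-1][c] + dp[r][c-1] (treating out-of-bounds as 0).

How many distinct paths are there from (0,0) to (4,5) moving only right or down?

r\c   0   1   2   3   4   5
  0   1   1   1   1   1   1
  1   1   2   3   0   1   2
  2   1   3   6   6   7   9
  3   1   4  10  16  23  32
  4   1   5  15  31  54  86

86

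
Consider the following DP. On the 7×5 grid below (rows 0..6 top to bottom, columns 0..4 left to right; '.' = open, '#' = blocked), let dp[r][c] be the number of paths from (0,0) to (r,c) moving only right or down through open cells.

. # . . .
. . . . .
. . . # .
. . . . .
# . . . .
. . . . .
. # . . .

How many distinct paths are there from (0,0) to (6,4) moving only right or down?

88

r\c   0   1   2   3   4
  0   1   0   0   0   0
  1   1   1   1   1   1
  2   1   2   3   0   1
  3   1   3   6   6   7
  4   0   3   9  15  22
  5   0   3  12  27  49
  6   0   0  12  39  88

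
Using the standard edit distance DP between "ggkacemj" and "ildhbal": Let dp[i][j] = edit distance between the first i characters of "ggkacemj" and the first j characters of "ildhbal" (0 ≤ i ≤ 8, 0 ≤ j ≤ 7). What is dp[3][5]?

   ''  i  l  d  h  b  a  l
''  0  1  2  3  4  5  6  7
 g  1  1  2  3  4  5  6  7
 g  2  2  2  3  4  5  6  7
 k  3  3  3  3  4  5  6  7
 a  4  4  4  4  4  5  5  6
 c  5  5  5  5  5  5  6  6
 e  6  6  6  6  6  6  6  7
 m  7  7  7  7  7  7  7  7
 j  8  8  8  8  8  8  8  8

5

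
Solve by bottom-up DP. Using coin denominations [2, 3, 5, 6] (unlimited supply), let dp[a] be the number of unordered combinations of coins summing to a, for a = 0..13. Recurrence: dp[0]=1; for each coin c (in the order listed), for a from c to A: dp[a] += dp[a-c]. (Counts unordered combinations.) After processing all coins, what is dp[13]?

after  coin     0     1     2     3     4     5     6     7     8     9    10    11    12    13
          2     1     0     1     0     1     0     1     0     1     0     1     0     1     0
          3     1     0     1     1     1     1     2     1     2     2     2     2     3     2
          5     1     0     1     1     1     2     2     2     3     3     4     4     5     5
          6     1     0     1     1     1     2     3     2     4     4     5     6     8     7

7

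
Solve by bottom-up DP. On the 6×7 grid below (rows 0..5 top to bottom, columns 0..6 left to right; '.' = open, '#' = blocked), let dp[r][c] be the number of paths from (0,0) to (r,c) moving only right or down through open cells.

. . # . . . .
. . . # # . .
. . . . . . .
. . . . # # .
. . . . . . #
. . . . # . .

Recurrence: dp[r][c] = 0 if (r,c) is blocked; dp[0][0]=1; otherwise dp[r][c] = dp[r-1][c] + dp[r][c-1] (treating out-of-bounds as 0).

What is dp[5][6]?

28

r\c   0   1   2   3   4   5   6
  0   1   1   0   0   0   0   0
  1   1   2   2   0   0   0   0
  2   1   3   5   5   5   5   5
  3   1   4   9  14   0   0   5
  4   1   5  14  28  28  28   0
  5   1   6  20  48   0  28  28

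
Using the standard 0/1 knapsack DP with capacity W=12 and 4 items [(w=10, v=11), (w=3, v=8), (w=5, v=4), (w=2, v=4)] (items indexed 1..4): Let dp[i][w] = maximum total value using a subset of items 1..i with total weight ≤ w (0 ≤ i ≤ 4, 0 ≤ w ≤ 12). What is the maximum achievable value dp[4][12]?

i\w   0   1   2   3   4   5   6   7   8   9  10  11  12
  0   0   0   0   0   0   0   0   0   0   0   0   0   0
  1   0   0   0   0   0   0   0   0   0   0  11  11  11
  2   0   0   0   8   8   8   8   8   8   8  11  11  11
  3   0   0   0   8   8   8   8   8  12  12  12  12  12
  4   0   0   4   8   8  12  12  12  12  12  16  16  16

16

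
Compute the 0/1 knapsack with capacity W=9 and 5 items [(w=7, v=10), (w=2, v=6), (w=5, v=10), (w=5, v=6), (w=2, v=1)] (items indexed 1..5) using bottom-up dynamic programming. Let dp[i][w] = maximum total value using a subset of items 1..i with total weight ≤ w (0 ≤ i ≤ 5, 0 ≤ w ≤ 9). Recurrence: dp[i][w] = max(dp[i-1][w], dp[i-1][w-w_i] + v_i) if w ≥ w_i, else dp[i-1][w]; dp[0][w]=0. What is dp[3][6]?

i\w   0   1   2   3   4   5   6   7   8   9
  0   0   0   0   0   0   0   0   0   0   0
  1   0   0   0   0   0   0   0  10  10  10
  2   0   0   6   6   6   6   6  10  10  16
  3   0   0   6   6   6  10  10  16  16  16
  4   0   0   6   6   6  10  10  16  16  16
  5   0   0   6   6   7  10  10  16  16  17

10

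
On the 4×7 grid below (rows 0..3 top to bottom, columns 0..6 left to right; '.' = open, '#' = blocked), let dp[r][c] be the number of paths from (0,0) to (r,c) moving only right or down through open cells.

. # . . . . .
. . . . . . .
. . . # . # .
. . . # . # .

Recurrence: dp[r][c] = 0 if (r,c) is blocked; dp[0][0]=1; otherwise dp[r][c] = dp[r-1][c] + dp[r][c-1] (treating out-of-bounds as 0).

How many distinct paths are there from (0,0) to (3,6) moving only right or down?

1

r\c   0   1   2   3   4   5   6
  0   1   0   0   0   0   0   0
  1   1   1   1   1   1   1   1
  2   1   2   3   0   1   0   1
  3   1   3   6   0   1   0   1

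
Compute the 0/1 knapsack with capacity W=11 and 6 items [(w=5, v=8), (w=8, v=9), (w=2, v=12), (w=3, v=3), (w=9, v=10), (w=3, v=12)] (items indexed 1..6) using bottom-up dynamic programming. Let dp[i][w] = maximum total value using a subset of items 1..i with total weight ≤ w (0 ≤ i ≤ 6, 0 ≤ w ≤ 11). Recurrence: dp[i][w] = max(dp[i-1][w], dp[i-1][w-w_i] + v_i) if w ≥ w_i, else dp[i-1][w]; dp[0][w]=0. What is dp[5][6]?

15

i\w   0   1   2   3   4   5   6   7   8   9  10  11
  0   0   0   0   0   0   0   0   0   0   0   0   0
  1   0   0   0   0   0   8   8   8   8   8   8   8
  2   0   0   0   0   0   8   8   8   9   9   9   9
  3   0   0  12  12  12  12  12  20  20  20  21  21
  4   0   0  12  12  12  15  15  20  20  20  23  23
  5   0   0  12  12  12  15  15  20  20  20  23  23
  6   0   0  12  12  12  24  24  24  27  27  32  32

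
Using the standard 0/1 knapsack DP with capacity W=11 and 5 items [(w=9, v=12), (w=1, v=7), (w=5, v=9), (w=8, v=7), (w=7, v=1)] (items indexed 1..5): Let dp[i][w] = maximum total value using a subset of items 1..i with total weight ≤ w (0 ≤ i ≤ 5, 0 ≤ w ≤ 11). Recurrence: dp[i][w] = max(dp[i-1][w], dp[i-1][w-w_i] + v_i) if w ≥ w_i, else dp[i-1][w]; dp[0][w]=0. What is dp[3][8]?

i\w   0   1   2   3   4   5   6   7   8   9  10  11
  0   0   0   0   0   0   0   0   0   0   0   0   0
  1   0   0   0   0   0   0   0   0   0  12  12  12
  2   0   7   7   7   7   7   7   7   7  12  19  19
  3   0   7   7   7   7   9  16  16  16  16  19  19
  4   0   7   7   7   7   9  16  16  16  16  19  19
  5   0   7   7   7   7   9  16  16  16  16  19  19

16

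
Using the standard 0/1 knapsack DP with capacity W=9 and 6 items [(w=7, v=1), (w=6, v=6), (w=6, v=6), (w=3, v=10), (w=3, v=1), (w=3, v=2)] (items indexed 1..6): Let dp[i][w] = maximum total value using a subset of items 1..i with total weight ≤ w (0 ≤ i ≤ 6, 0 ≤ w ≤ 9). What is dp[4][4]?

i\w   0   1   2   3   4   5   6   7   8   9
  0   0   0   0   0   0   0   0   0   0   0
  1   0   0   0   0   0   0   0   1   1   1
  2   0   0   0   0   0   0   6   6   6   6
  3   0   0   0   0   0   0   6   6   6   6
  4   0   0   0  10  10  10  10  10  10  16
  5   0   0   0  10  10  10  11  11  11  16
  6   0   0   0  10  10  10  12  12  12  16

10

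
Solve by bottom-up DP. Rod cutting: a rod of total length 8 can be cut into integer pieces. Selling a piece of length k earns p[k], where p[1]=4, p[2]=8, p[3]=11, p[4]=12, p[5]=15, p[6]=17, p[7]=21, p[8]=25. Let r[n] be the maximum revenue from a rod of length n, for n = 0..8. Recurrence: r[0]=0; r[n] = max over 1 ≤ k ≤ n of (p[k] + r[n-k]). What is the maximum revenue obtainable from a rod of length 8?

   n    0    1    2    3    4    5    6    7    8
r[n]    0    4    8   12   16   20   24   28   32

32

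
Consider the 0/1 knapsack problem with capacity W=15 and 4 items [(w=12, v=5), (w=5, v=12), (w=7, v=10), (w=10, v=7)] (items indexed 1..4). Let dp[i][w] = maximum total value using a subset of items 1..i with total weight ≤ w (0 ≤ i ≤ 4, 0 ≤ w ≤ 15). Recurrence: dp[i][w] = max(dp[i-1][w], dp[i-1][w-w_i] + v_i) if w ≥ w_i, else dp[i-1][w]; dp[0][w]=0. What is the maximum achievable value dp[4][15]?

22

i\w   0   1   2   3   4   5   6   7   8   9  10  11  12  13  14  15
  0   0   0   0   0   0   0   0   0   0   0   0   0   0   0   0   0
  1   0   0   0   0   0   0   0   0   0   0   0   0   5   5   5   5
  2   0   0   0   0   0  12  12  12  12  12  12  12  12  12  12  12
  3   0   0   0   0   0  12  12  12  12  12  12  12  22  22  22  22
  4   0   0   0   0   0  12  12  12  12  12  12  12  22  22  22  22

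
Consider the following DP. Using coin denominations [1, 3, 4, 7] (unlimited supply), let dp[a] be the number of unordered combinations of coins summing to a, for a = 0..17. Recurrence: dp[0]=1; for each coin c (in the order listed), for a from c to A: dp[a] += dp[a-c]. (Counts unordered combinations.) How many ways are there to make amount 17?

after  coin     0     1     2     3     4     5     6     7     8     9    10    11    12    13    14    15    16    17
          1     1     1     1     1     1     1     1     1     1     1     1     1     1     1     1     1     1     1
          3     1     1     1     2     2     2     3     3     3     4     4     4     5     5     5     6     6     6
          4     1     1     1     2     3     3     4     5     6     7     8     9    11    12    13    15    17    18
          7     1     1     1     2     3     3     4     6     7     8    10    12    14    16    19    22    25    28

28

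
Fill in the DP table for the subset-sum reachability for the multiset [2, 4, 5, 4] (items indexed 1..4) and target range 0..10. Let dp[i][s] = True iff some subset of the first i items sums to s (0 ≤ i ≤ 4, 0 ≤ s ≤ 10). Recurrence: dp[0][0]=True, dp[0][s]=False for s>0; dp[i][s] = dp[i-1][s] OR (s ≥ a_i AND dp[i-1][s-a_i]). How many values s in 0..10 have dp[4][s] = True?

i\s   0   1   2   3   4   5   6   7   8   9  10
  0   T   F   F   F   F   F   F   F   F   F   F
  1   T   F   T   F   F   F   F   F   F   F   F
  2   T   F   T   F   T   F   T   F   F   F   F
  3   T   F   T   F   T   T   T   T   F   T   F
  4   T   F   T   F   T   T   T   T   T   T   T

9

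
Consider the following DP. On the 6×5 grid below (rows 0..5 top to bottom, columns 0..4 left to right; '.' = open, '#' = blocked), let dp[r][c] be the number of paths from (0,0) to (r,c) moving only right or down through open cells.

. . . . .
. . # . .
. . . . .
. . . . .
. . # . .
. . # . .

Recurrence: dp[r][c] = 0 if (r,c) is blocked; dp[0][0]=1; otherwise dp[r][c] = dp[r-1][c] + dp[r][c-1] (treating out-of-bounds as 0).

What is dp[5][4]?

39

r\c   0   1   2   3   4
  0   1   1   1   1   1
  1   1   2   0   1   2
  2   1   3   3   4   6
  3   1   4   7  11  17
  4   1   5   0  11  28
  5   1   6   0  11  39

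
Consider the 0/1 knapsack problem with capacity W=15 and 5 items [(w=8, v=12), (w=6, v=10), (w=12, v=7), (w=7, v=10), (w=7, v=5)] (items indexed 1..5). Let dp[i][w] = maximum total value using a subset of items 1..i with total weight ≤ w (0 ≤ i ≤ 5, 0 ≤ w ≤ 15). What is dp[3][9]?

i\w   0   1   2   3   4   5   6   7   8   9  10  11  12  13  14  15
  0   0   0   0   0   0   0   0   0   0   0   0   0   0   0   0   0
  1   0   0   0   0   0   0   0   0  12  12  12  12  12  12  12  12
  2   0   0   0   0   0   0  10  10  12  12  12  12  12  12  22  22
  3   0   0   0   0   0   0  10  10  12  12  12  12  12  12  22  22
  4   0   0   0   0   0   0  10  10  12  12  12  12  12  20  22  22
  5   0   0   0   0   0   0  10  10  12  12  12  12  12  20  22  22

12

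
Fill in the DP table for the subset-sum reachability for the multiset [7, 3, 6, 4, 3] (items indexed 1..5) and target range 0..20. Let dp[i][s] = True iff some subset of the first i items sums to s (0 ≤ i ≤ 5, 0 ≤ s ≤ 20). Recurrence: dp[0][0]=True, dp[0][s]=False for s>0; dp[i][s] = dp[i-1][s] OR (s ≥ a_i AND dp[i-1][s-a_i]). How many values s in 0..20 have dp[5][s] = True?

i\s   0   1   2   3   4   5   6   7   8   9  10  11  12  13  14  15  16  17  18  19  20
  0   T   F   F   F   F   F   F   F   F   F   F   F   F   F   F   F   F   F   F   F   F
  1   T   F   F   F   F   F   F   T   F   F   F   F   F   F   F   F   F   F   F   F   F
  2   T   F   F   T   F   F   F   T   F   F   T   F   F   F   F   F   F   F   F   F   F
  3   T   F   F   T   F   F   T   T   F   T   T   F   F   T   F   F   T   F   F   F   F
  4   T   F   F   T   T   F   T   T   F   T   T   T   F   T   T   F   T   T   F   F   T
  5   T   F   F   T   T   F   T   T   F   T   T   T   T   T   T   F   T   T   F   T   T

15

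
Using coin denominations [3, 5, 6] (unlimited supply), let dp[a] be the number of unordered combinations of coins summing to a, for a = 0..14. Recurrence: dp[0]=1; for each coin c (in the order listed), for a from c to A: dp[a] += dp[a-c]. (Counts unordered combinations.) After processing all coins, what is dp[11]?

2

after  coin     0     1     2     3     4     5     6     7     8     9    10    11    12    13    14
          3     1     0     0     1     0     0     1     0     0     1     0     0     1     0     0
          5     1     0     0     1     0     1     1     0     1     1     1     1     1     1     1
          6     1     0     0     1     0     1     2     0     1     2     1     2     3     1     2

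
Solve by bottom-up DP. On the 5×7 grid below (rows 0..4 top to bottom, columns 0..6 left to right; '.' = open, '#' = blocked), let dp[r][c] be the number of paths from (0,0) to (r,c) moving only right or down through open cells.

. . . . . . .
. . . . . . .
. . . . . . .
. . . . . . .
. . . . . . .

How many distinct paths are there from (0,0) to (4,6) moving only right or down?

210

r\c   0   1   2   3   4   5   6
  0   1   1   1   1   1   1   1
  1   1   2   3   4   5   6   7
  2   1   3   6  10  15  21  28
  3   1   4  10  20  35  56  84
  4   1   5  15  35  70 126 210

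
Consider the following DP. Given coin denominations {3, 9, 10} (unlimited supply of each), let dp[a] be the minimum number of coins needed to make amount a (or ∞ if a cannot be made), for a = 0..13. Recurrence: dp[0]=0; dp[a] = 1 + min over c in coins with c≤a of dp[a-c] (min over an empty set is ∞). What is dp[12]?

2

 a  0  1  2  3  4  5  6  7  8  9 10 11 12 13
dp  0  -  -  1  -  -  2  -  -  1  1  -  2  2
(- denotes ∞ / unreachable)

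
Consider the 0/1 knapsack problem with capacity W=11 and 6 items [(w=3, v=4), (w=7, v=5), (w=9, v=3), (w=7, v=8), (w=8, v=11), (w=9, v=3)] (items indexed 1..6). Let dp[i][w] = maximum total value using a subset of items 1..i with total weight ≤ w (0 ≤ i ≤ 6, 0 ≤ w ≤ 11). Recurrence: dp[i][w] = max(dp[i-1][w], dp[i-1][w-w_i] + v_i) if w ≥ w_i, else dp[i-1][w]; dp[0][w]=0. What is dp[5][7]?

i\w   0   1   2   3   4   5   6   7   8   9  10  11
  0   0   0   0   0   0   0   0   0   0   0   0   0
  1   0   0   0   4   4   4   4   4   4   4   4   4
  2   0   0   0   4   4   4   4   5   5   5   9   9
  3   0   0   0   4   4   4   4   5   5   5   9   9
  4   0   0   0   4   4   4   4   8   8   8  12  12
  5   0   0   0   4   4   4   4   8  11  11  12  15
  6   0   0   0   4   4   4   4   8  11  11  12  15

8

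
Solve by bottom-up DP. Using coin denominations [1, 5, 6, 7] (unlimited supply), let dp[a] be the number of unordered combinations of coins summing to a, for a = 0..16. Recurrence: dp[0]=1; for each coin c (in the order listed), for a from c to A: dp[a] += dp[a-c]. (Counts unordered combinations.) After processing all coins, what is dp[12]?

8

after  coin     0     1     2     3     4     5     6     7     8     9    10    11    12    13    14    15    16
          1     1     1     1     1     1     1     1     1     1     1     1     1     1     1     1     1     1
          5     1     1     1     1     1     2     2     2     2     2     3     3     3     3     3     4     4
          6     1     1     1     1     1     2     3     3     3     3     4     5     6     6     6     7     8
          7     1     1     1     1     1     2     3     4     4     4     5     6     8     9    10    11    12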